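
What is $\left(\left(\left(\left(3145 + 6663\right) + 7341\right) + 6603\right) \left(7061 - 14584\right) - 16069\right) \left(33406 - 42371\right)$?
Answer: $1602066702225$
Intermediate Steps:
$\left(\left(\left(\left(3145 + 6663\right) + 7341\right) + 6603\right) \left(7061 - 14584\right) - 16069\right) \left(33406 - 42371\right) = \left(\left(\left(9808 + 7341\right) + 6603\right) \left(-7523\right) - 16069\right) \left(-8965\right) = \left(\left(17149 + 6603\right) \left(-7523\right) - 16069\right) \left(-8965\right) = \left(23752 \left(-7523\right) - 16069\right) \left(-8965\right) = \left(-178686296 - 16069\right) \left(-8965\right) = \left(-178702365\right) \left(-8965\right) = 1602066702225$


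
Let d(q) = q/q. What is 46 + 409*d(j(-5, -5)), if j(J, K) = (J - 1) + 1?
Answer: 455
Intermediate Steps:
j(J, K) = J (j(J, K) = (-1 + J) + 1 = J)
d(q) = 1
46 + 409*d(j(-5, -5)) = 46 + 409*1 = 46 + 409 = 455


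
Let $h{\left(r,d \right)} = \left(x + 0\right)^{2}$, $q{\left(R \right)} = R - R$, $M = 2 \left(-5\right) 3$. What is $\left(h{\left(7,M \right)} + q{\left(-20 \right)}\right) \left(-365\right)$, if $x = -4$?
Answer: $-5840$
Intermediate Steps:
$M = -30$ ($M = \left(-10\right) 3 = -30$)
$q{\left(R \right)} = 0$
$h{\left(r,d \right)} = 16$ ($h{\left(r,d \right)} = \left(-4 + 0\right)^{2} = \left(-4\right)^{2} = 16$)
$\left(h{\left(7,M \right)} + q{\left(-20 \right)}\right) \left(-365\right) = \left(16 + 0\right) \left(-365\right) = 16 \left(-365\right) = -5840$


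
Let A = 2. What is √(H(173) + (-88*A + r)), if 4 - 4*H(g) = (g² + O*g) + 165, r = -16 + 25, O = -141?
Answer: I*√6365/2 ≈ 39.891*I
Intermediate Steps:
r = 9
H(g) = -161/4 - g²/4 + 141*g/4 (H(g) = 1 - ((g² - 141*g) + 165)/4 = 1 - (165 + g² - 141*g)/4 = 1 + (-165/4 - g²/4 + 141*g/4) = -161/4 - g²/4 + 141*g/4)
√(H(173) + (-88*A + r)) = √((-161/4 - ¼*173² + (141/4)*173) + (-88*2 + 9)) = √((-161/4 - ¼*29929 + 24393/4) + (-176 + 9)) = √((-161/4 - 29929/4 + 24393/4) - 167) = √(-5697/4 - 167) = √(-6365/4) = I*√6365/2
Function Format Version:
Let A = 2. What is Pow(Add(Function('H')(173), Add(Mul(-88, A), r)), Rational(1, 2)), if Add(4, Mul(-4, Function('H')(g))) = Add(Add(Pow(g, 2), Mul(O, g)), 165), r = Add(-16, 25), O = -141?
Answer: Mul(Rational(1, 2), I, Pow(6365, Rational(1, 2))) ≈ Mul(39.891, I)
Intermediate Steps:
r = 9
Function('H')(g) = Add(Rational(-161, 4), Mul(Rational(-1, 4), Pow(g, 2)), Mul(Rational(141, 4), g)) (Function('H')(g) = Add(1, Mul(Rational(-1, 4), Add(Add(Pow(g, 2), Mul(-141, g)), 165))) = Add(1, Mul(Rational(-1, 4), Add(165, Pow(g, 2), Mul(-141, g)))) = Add(1, Add(Rational(-165, 4), Mul(Rational(-1, 4), Pow(g, 2)), Mul(Rational(141, 4), g))) = Add(Rational(-161, 4), Mul(Rational(-1, 4), Pow(g, 2)), Mul(Rational(141, 4), g)))
Pow(Add(Function('H')(173), Add(Mul(-88, A), r)), Rational(1, 2)) = Pow(Add(Add(Rational(-161, 4), Mul(Rational(-1, 4), Pow(173, 2)), Mul(Rational(141, 4), 173)), Add(Mul(-88, 2), 9)), Rational(1, 2)) = Pow(Add(Add(Rational(-161, 4), Mul(Rational(-1, 4), 29929), Rational(24393, 4)), Add(-176, 9)), Rational(1, 2)) = Pow(Add(Add(Rational(-161, 4), Rational(-29929, 4), Rational(24393, 4)), -167), Rational(1, 2)) = Pow(Add(Rational(-5697, 4), -167), Rational(1, 2)) = Pow(Rational(-6365, 4), Rational(1, 2)) = Mul(Rational(1, 2), I, Pow(6365, Rational(1, 2)))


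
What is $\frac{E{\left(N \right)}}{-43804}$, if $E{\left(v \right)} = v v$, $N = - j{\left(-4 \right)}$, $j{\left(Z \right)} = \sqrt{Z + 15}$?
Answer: $- \frac{11}{43804} \approx -0.00025112$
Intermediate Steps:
$j{\left(Z \right)} = \sqrt{15 + Z}$
$N = - \sqrt{11}$ ($N = - \sqrt{15 - 4} = - \sqrt{11} \approx -3.3166$)
$E{\left(v \right)} = v^{2}$
$\frac{E{\left(N \right)}}{-43804} = \frac{\left(- \sqrt{11}\right)^{2}}{-43804} = 11 \left(- \frac{1}{43804}\right) = - \frac{11}{43804}$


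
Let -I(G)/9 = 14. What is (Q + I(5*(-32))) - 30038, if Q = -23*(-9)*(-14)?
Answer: -33062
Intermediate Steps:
Q = -2898 (Q = 207*(-14) = -2898)
I(G) = -126 (I(G) = -9*14 = -126)
(Q + I(5*(-32))) - 30038 = (-2898 - 126) - 30038 = -3024 - 30038 = -33062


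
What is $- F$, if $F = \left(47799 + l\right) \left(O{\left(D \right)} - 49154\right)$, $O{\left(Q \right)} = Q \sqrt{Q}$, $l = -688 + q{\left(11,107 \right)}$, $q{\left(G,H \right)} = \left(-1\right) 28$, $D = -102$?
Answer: $2314317782 + 4802466 i \sqrt{102} \approx 2.3143 \cdot 10^{9} + 4.8503 \cdot 10^{7} i$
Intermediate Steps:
$q{\left(G,H \right)} = -28$
$l = -716$ ($l = -688 - 28 = -716$)
$O{\left(Q \right)} = Q^{\frac{3}{2}}$
$F = -2314317782 - 4802466 i \sqrt{102}$ ($F = \left(47799 - 716\right) \left(\left(-102\right)^{\frac{3}{2}} - 49154\right) = 47083 \left(- 102 i \sqrt{102} - 49154\right) = 47083 \left(-49154 - 102 i \sqrt{102}\right) = -2314317782 - 4802466 i \sqrt{102} \approx -2.3143 \cdot 10^{9} - 4.8503 \cdot 10^{7} i$)
$- F = - (-2314317782 - 4802466 i \sqrt{102}) = 2314317782 + 4802466 i \sqrt{102}$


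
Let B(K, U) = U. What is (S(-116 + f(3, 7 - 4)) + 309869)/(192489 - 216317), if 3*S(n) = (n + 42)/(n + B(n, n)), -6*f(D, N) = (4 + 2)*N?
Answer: -31606649/2430456 ≈ -13.004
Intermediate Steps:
f(D, N) = -N (f(D, N) = -(4 + 2)*N/6 = -N)
S(n) = (42 + n)/(6*n) (S(n) = ((n + 42)/(n + n))/3 = ((42 + n)/((2*n)))/3 = ((42 + n)*(1/(2*n)))/3 = ((42 + n)/(2*n))/3 = (42 + n)/(6*n))
(S(-116 + f(3, 7 - 4)) + 309869)/(192489 - 216317) = ((42 + (-116 - (7 - 4)))/(6*(-116 - (7 - 4))) + 309869)/(192489 - 216317) = ((42 + (-116 - 1*3))/(6*(-116 - 1*3)) + 309869)/(-23828) = ((42 + (-116 - 3))/(6*(-116 - 3)) + 309869)*(-1/23828) = ((⅙)*(42 - 119)/(-119) + 309869)*(-1/23828) = ((⅙)*(-1/119)*(-77) + 309869)*(-1/23828) = (11/102 + 309869)*(-1/23828) = (31606649/102)*(-1/23828) = -31606649/2430456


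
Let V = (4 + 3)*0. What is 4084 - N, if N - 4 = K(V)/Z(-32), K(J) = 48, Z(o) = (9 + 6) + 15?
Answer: 20392/5 ≈ 4078.4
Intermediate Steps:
V = 0 (V = 7*0 = 0)
Z(o) = 30 (Z(o) = 15 + 15 = 30)
N = 28/5 (N = 4 + 48/30 = 4 + 48*(1/30) = 4 + 8/5 = 28/5 ≈ 5.6000)
4084 - N = 4084 - 1*28/5 = 4084 - 28/5 = 20392/5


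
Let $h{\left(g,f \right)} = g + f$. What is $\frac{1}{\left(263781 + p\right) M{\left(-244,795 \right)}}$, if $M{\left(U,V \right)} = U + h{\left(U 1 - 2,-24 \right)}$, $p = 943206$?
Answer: $- \frac{1}{620391318} \approx -1.6119 \cdot 10^{-9}$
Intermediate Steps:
$h{\left(g,f \right)} = f + g$
$M{\left(U,V \right)} = -26 + 2 U$ ($M{\left(U,V \right)} = U + \left(-24 + \left(U 1 - 2\right)\right) = U + \left(-24 + \left(U - 2\right)\right) = U + \left(-24 + \left(-2 + U\right)\right) = U + \left(-26 + U\right) = -26 + 2 U$)
$\frac{1}{\left(263781 + p\right) M{\left(-244,795 \right)}} = \frac{1}{\left(263781 + 943206\right) \left(-26 + 2 \left(-244\right)\right)} = \frac{1}{1206987 \left(-26 - 488\right)} = \frac{1}{1206987 \left(-514\right)} = \frac{1}{1206987} \left(- \frac{1}{514}\right) = - \frac{1}{620391318}$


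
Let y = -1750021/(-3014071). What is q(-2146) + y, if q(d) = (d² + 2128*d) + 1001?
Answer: 119446369680/3014071 ≈ 39630.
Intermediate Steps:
y = 1750021/3014071 (y = -1750021*(-1/3014071) = 1750021/3014071 ≈ 0.58062)
q(d) = 1001 + d² + 2128*d
q(-2146) + y = (1001 + (-2146)² + 2128*(-2146)) + 1750021/3014071 = (1001 + 4605316 - 4566688) + 1750021/3014071 = 39629 + 1750021/3014071 = 119446369680/3014071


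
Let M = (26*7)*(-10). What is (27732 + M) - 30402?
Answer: -4490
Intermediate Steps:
M = -1820 (M = 182*(-10) = -1820)
(27732 + M) - 30402 = (27732 - 1820) - 30402 = 25912 - 30402 = -4490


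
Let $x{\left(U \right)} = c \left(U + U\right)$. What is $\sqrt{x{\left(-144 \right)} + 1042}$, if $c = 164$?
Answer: $i \sqrt{46190} \approx 214.92 i$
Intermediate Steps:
$x{\left(U \right)} = 328 U$ ($x{\left(U \right)} = 164 \left(U + U\right) = 164 \cdot 2 U = 328 U$)
$\sqrt{x{\left(-144 \right)} + 1042} = \sqrt{328 \left(-144\right) + 1042} = \sqrt{-47232 + 1042} = \sqrt{-46190} = i \sqrt{46190}$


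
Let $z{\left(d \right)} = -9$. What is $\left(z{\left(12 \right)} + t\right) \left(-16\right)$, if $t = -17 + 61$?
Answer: $-560$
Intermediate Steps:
$t = 44$
$\left(z{\left(12 \right)} + t\right) \left(-16\right) = \left(-9 + 44\right) \left(-16\right) = 35 \left(-16\right) = -560$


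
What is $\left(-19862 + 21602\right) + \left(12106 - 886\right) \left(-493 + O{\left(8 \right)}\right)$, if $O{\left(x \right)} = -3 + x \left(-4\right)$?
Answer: $-5922420$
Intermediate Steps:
$O{\left(x \right)} = -3 - 4 x$
$\left(-19862 + 21602\right) + \left(12106 - 886\right) \left(-493 + O{\left(8 \right)}\right) = \left(-19862 + 21602\right) + \left(12106 - 886\right) \left(-493 - 35\right) = 1740 + 11220 \left(-493 - 35\right) = 1740 + 11220 \left(-528\right) = 1740 - 5924160 = -5922420$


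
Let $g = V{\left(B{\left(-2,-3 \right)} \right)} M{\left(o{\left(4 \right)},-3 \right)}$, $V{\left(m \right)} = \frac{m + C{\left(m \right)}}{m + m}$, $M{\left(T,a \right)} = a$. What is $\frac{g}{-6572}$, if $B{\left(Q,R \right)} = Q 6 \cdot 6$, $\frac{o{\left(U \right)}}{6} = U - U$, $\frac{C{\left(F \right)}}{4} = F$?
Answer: $\frac{15}{13144} \approx 0.0011412$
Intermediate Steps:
$C{\left(F \right)} = 4 F$
$o{\left(U \right)} = 0$ ($o{\left(U \right)} = 6 \left(U - U\right) = 6 \cdot 0 = 0$)
$B{\left(Q,R \right)} = 36 Q$ ($B{\left(Q,R \right)} = 6 Q 6 = 36 Q$)
$V{\left(m \right)} = \frac{5}{2}$ ($V{\left(m \right)} = \frac{m + 4 m}{m + m} = \frac{5 m}{2 m} = 5 m \frac{1}{2 m} = \frac{5}{2}$)
$g = - \frac{15}{2}$ ($g = \frac{5}{2} \left(-3\right) = - \frac{15}{2} \approx -7.5$)
$\frac{g}{-6572} = - \frac{15}{2 \left(-6572\right)} = \left(- \frac{15}{2}\right) \left(- \frac{1}{6572}\right) = \frac{15}{13144}$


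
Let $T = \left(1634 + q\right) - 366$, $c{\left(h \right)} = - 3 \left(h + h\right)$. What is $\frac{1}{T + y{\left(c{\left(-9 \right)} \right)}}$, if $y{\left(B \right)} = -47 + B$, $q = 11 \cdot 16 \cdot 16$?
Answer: $\frac{1}{4091} \approx 0.00024444$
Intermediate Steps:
$q = 2816$ ($q = 176 \cdot 16 = 2816$)
$c{\left(h \right)} = - 6 h$ ($c{\left(h \right)} = - 3 \cdot 2 h = - 6 h$)
$T = 4084$ ($T = \left(1634 + 2816\right) - 366 = 4450 - 366 = 4084$)
$\frac{1}{T + y{\left(c{\left(-9 \right)} \right)}} = \frac{1}{4084 - -7} = \frac{1}{4084 + \left(-47 + 54\right)} = \frac{1}{4084 + 7} = \frac{1}{4091}$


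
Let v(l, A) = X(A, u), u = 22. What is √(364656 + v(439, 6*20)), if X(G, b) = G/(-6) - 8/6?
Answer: 4*√205107/3 ≈ 603.85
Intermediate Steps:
X(G, b) = -4/3 - G/6 (X(G, b) = G*(-⅙) - 8*⅙ = -G/6 - 4/3 = -4/3 - G/6)
v(l, A) = -4/3 - A/6
√(364656 + v(439, 6*20)) = √(364656 + (-4/3 - 20)) = √(364656 - 64/3) = √(1093904/3) = 4*√205107/3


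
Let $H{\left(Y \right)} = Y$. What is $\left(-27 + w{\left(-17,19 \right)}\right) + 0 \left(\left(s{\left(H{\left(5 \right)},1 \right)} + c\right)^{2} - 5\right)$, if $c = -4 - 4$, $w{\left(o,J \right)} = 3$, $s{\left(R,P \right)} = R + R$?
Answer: $-24$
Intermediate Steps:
$s{\left(R,P \right)} = 2 R$
$c = -8$ ($c = -4 - 4 = -8$)
$\left(-27 + w{\left(-17,19 \right)}\right) + 0 \left(\left(s{\left(H{\left(5 \right)},1 \right)} + c\right)^{2} - 5\right) = \left(-27 + 3\right) + 0 \left(\left(2 \cdot 5 - 8\right)^{2} - 5\right) = -24 + 0 \left(\left(10 - 8\right)^{2} - 5\right) = -24 + 0 \left(2^{2} - 5\right) = -24 + 0 \left(4 - 5\right) = -24 + 0 \left(-1\right) = -24 + 0 = -24$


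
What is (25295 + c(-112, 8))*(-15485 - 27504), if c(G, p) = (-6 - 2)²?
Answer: -1090158051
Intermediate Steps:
c(G, p) = 64 (c(G, p) = (-8)² = 64)
(25295 + c(-112, 8))*(-15485 - 27504) = (25295 + 64)*(-15485 - 27504) = 25359*(-42989) = -1090158051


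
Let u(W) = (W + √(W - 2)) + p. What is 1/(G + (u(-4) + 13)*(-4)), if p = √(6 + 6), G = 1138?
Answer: -1/(-1102 + 8*√3 + 4*I*√6) ≈ 0.00091892 + 8.2742e-6*I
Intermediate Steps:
p = 2*√3 (p = √12 = 2*√3 ≈ 3.4641)
u(W) = W + √(-2 + W) + 2*√3 (u(W) = (W + √(W - 2)) + 2*√3 = (W + √(-2 + W)) + 2*√3 = W + √(-2 + W) + 2*√3)
1/(G + (u(-4) + 13)*(-4)) = 1/(1138 + ((-4 + √(-2 - 4) + 2*√3) + 13)*(-4)) = 1/(1138 + ((-4 + √(-6) + 2*√3) + 13)*(-4)) = 1/(1138 + ((-4 + I*√6 + 2*√3) + 13)*(-4)) = 1/(1138 + ((-4 + 2*√3 + I*√6) + 13)*(-4)) = 1/(1138 + (9 + 2*√3 + I*√6)*(-4)) = 1/(1138 + (-36 - 8*√3 - 4*I*√6)) = 1/(1102 - 8*√3 - 4*I*√6)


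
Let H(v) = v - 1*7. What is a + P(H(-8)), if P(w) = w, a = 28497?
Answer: 28482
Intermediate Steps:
H(v) = -7 + v (H(v) = v - 7 = -7 + v)
a + P(H(-8)) = 28497 + (-7 - 8) = 28497 - 15 = 28482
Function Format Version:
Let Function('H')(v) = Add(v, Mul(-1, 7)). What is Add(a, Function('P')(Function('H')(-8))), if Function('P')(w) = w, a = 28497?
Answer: 28482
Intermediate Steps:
Function('H')(v) = Add(-7, v) (Function('H')(v) = Add(v, -7) = Add(-7, v))
Add(a, Function('P')(Function('H')(-8))) = Add(28497, Add(-7, -8)) = Add(28497, -15) = 28482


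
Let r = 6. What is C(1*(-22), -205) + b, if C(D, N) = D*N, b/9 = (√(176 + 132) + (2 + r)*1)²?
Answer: 7858 + 288*√77 ≈ 10385.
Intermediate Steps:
b = 9*(8 + 2*√77)² (b = 9*(√(176 + 132) + (2 + 6)*1)² = 9*(√308 + 8*1)² = 9*(2*√77 + 8)² = 9*(8 + 2*√77)² ≈ 5875.2)
C(1*(-22), -205) + b = (1*(-22))*(-205) + (3348 + 288*√77) = -22*(-205) + (3348 + 288*√77) = 4510 + (3348 + 288*√77) = 7858 + 288*√77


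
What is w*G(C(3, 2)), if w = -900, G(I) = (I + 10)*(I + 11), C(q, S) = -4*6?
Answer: -163800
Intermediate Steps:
C(q, S) = -24
G(I) = (10 + I)*(11 + I)
w*G(C(3, 2)) = -900*(110 + (-24)**2 + 21*(-24)) = -900*(110 + 576 - 504) = -900*182 = -163800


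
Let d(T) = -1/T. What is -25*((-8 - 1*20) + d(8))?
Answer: 5625/8 ≈ 703.13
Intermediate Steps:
-25*((-8 - 1*20) + d(8)) = -25*((-8 - 1*20) - 1/8) = -25*((-8 - 20) - 1*⅛) = -25*(-28 - ⅛) = -25*(-225/8) = 5625/8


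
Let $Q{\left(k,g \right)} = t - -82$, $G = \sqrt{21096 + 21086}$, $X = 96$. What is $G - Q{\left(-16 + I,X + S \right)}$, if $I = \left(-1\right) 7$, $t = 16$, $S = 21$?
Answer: $-98 + \sqrt{42182} \approx 107.38$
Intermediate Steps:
$I = -7$
$G = \sqrt{42182} \approx 205.38$
$Q{\left(k,g \right)} = 98$ ($Q{\left(k,g \right)} = 16 - -82 = 16 + 82 = 98$)
$G - Q{\left(-16 + I,X + S \right)} = \sqrt{42182} - 98 = -98 + \sqrt{42182}$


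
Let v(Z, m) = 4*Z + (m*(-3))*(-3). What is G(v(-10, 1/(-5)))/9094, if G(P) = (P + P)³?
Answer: -36517316/568375 ≈ -64.249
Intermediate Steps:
v(Z, m) = 4*Z + 9*m (v(Z, m) = 4*Z - 3*m*(-3) = 4*Z + 9*m)
G(P) = 8*P³ (G(P) = (2*P)³ = 8*P³)
G(v(-10, 1/(-5)))/9094 = (8*(4*(-10) + 9/(-5))³)/9094 = (8*(-40 + 9*(-⅕))³)*(1/9094) = (8*(-40 - 9/5)³)*(1/9094) = (8*(-209/5)³)*(1/9094) = (8*(-9129329/125))*(1/9094) = -73034632/125*1/9094 = -36517316/568375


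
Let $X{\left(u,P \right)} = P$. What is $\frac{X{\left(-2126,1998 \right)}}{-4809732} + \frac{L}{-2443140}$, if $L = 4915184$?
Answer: $- \frac{985233298517}{489618693270} \approx -2.0122$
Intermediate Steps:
$\frac{X{\left(-2126,1998 \right)}}{-4809732} + \frac{L}{-2443140} = \frac{1998}{-4809732} + \frac{4915184}{-2443140} = 1998 \left(- \frac{1}{4809732}\right) + 4915184 \left(- \frac{1}{2443140}\right) = - \frac{333}{801622} - \frac{1228796}{610785} = - \frac{985233298517}{489618693270}$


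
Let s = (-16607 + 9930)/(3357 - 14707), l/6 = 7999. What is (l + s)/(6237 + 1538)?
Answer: 544738577/88246250 ≈ 6.1729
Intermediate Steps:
l = 47994 (l = 6*7999 = 47994)
s = 6677/11350 (s = -6677/(-11350) = -6677*(-1/11350) = 6677/11350 ≈ 0.58828)
(l + s)/(6237 + 1538) = (47994 + 6677/11350)/(6237 + 1538) = (544738577/11350)/7775 = (544738577/11350)*(1/7775) = 544738577/88246250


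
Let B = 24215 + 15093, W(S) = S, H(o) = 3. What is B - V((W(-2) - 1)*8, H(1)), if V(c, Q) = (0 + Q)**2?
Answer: 39299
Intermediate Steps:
B = 39308
V(c, Q) = Q**2
B - V((W(-2) - 1)*8, H(1)) = 39308 - 1*3**2 = 39308 - 1*9 = 39308 - 9 = 39299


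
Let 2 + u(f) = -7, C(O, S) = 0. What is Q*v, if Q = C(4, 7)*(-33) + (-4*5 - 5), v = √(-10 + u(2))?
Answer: -25*I*√19 ≈ -108.97*I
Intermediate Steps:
u(f) = -9 (u(f) = -2 - 7 = -9)
v = I*√19 (v = √(-10 - 9) = √(-19) = I*√19 ≈ 4.3589*I)
Q = -25 (Q = 0*(-33) + (-4*5 - 5) = 0 + (-20 - 5) = 0 - 25 = -25)
Q*v = -25*I*√19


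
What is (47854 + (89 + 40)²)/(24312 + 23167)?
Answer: 64495/47479 ≈ 1.3584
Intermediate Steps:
(47854 + (89 + 40)²)/(24312 + 23167) = (47854 + 129²)/47479 = (47854 + 16641)*(1/47479) = 64495*(1/47479) = 64495/47479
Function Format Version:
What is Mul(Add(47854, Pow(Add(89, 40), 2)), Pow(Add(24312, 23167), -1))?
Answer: Rational(64495, 47479) ≈ 1.3584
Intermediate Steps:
Mul(Add(47854, Pow(Add(89, 40), 2)), Pow(Add(24312, 23167), -1)) = Mul(Add(47854, Pow(129, 2)), Pow(47479, -1)) = Mul(Add(47854, 16641), Rational(1, 47479)) = Mul(64495, Rational(1, 47479)) = Rational(64495, 47479)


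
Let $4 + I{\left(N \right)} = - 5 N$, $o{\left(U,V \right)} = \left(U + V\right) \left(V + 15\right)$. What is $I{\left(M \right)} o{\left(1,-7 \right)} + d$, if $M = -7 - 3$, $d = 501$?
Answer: $-1707$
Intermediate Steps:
$o{\left(U,V \right)} = \left(15 + V\right) \left(U + V\right)$ ($o{\left(U,V \right)} = \left(U + V\right) \left(15 + V\right) = \left(15 + V\right) \left(U + V\right)$)
$M = -10$ ($M = -7 - 3 = -10$)
$I{\left(N \right)} = -4 - 5 N$
$I{\left(M \right)} o{\left(1,-7 \right)} + d = \left(-4 - -50\right) \left(\left(-7\right)^{2} + 15 \cdot 1 + 15 \left(-7\right) + 1 \left(-7\right)\right) + 501 = \left(-4 + 50\right) \left(49 + 15 - 105 - 7\right) + 501 = 46 \left(-48\right) + 501 = -2208 + 501 = -1707$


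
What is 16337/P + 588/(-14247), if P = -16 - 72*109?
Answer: -79125757/37346136 ≈ -2.1187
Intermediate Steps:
P = -7864 (P = -16 - 7848 = -7864)
16337/P + 588/(-14247) = 16337/(-7864) + 588/(-14247) = 16337*(-1/7864) + 588*(-1/14247) = -16337/7864 - 196/4749 = -79125757/37346136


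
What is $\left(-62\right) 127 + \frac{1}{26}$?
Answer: $- \frac{204723}{26} \approx -7874.0$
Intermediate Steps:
$\left(-62\right) 127 + \frac{1}{26} = -7874 + \frac{1}{26} = - \frac{204723}{26}$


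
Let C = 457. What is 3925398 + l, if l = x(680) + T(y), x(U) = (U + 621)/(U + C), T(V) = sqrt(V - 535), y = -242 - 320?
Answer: 4463178827/1137 + I*sqrt(1097) ≈ 3.9254e+6 + 33.121*I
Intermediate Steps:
y = -562
T(V) = sqrt(-535 + V)
x(U) = (621 + U)/(457 + U) (x(U) = (U + 621)/(U + 457) = (621 + U)/(457 + U))
l = 1301/1137 + I*sqrt(1097) (l = (621 + 680)/(457 + 680) + sqrt(-535 - 562) = 1301/1137 + sqrt(-1097) = (1/1137)*1301 + I*sqrt(1097) = 1301/1137 + I*sqrt(1097) ≈ 1.1442 + 33.121*I)
3925398 + l = 3925398 + (1301/1137 + I*sqrt(1097)) = 4463178827/1137 + I*sqrt(1097)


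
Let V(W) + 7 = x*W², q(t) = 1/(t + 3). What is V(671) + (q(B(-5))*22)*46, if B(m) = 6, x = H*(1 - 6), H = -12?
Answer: 243131089/9 ≈ 2.7015e+7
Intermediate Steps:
x = 60 (x = -12*(1 - 6) = -12*(-5) = 60)
q(t) = 1/(3 + t)
V(W) = -7 + 60*W²
V(671) + (q(B(-5))*22)*46 = (-7 + 60*671²) + (22/(3 + 6))*46 = (-7 + 60*450241) + (22/9)*46 = (-7 + 27014460) + ((⅑)*22)*46 = 27014453 + (22/9)*46 = 27014453 + 1012/9 = 243131089/9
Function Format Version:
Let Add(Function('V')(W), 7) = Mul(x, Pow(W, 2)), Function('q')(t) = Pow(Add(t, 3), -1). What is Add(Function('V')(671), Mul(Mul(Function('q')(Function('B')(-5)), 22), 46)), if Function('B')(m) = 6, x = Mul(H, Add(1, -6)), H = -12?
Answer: Rational(243131089, 9) ≈ 2.7015e+7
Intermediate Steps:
x = 60 (x = Mul(-12, Add(1, -6)) = Mul(-12, -5) = 60)
Function('q')(t) = Pow(Add(3, t), -1)
Function('V')(W) = Add(-7, Mul(60, Pow(W, 2)))
Add(Function('V')(671), Mul(Mul(Function('q')(Function('B')(-5)), 22), 46)) = Add(Add(-7, Mul(60, Pow(671, 2))), Mul(Mul(Pow(Add(3, 6), -1), 22), 46)) = Add(Add(-7, Mul(60, 450241)), Mul(Mul(Pow(9, -1), 22), 46)) = Add(Add(-7, 27014460), Mul(Mul(Rational(1, 9), 22), 46)) = Add(27014453, Mul(Rational(22, 9), 46)) = Add(27014453, Rational(1012, 9)) = Rational(243131089, 9)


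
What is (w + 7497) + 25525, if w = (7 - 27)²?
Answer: 33422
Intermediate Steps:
w = 400 (w = (-20)² = 400)
(w + 7497) + 25525 = (400 + 7497) + 25525 = 7897 + 25525 = 33422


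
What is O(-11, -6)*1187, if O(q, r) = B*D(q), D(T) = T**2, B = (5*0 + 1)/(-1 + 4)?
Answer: 143627/3 ≈ 47876.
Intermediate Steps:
B = 1/3 (B = (0 + 1)/3 = 1*(1/3) = 1/3 ≈ 0.33333)
O(q, r) = q**2/3
O(-11, -6)*1187 = ((1/3)*(-11)**2)*1187 = ((1/3)*121)*1187 = (121/3)*1187 = 143627/3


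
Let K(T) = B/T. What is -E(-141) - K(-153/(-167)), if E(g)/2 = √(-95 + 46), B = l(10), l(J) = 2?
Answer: -334/153 - 14*I ≈ -2.183 - 14.0*I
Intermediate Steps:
B = 2
K(T) = 2/T
E(g) = 14*I (E(g) = 2*√(-95 + 46) = 2*√(-49) = 2*(7*I) = 14*I)
-E(-141) - K(-153/(-167)) = -14*I - 2/((-153/(-167))) = -14*I - 2/((-153*(-1/167))) = -14*I - 2/153/167 = -14*I - 2*167/153 = -14*I - 1*334/153 = -14*I - 334/153 = -334/153 - 14*I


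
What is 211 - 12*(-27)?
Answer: 535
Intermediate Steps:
211 - 12*(-27) = 211 - 1*(-324) = 211 + 324 = 535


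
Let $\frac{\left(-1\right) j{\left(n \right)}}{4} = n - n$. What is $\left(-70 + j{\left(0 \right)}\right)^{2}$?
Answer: $4900$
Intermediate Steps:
$j{\left(n \right)} = 0$ ($j{\left(n \right)} = - 4 \left(n - n\right) = \left(-4\right) 0 = 0$)
$\left(-70 + j{\left(0 \right)}\right)^{2} = \left(-70 + 0\right)^{2} = \left(-70\right)^{2} = 4900$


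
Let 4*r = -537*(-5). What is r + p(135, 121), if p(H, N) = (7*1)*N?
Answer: 6073/4 ≈ 1518.3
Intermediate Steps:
p(H, N) = 7*N
r = 2685/4 (r = (-537*(-5))/4 = (¼)*2685 = 2685/4 ≈ 671.25)
r + p(135, 121) = 2685/4 + 7*121 = 2685/4 + 847 = 6073/4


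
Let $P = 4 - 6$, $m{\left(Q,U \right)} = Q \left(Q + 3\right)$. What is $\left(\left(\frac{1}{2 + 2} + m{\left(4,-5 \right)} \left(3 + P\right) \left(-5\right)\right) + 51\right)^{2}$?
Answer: $\frac{126025}{16} \approx 7876.6$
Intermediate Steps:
$m{\left(Q,U \right)} = Q \left(3 + Q\right)$
$P = -2$ ($P = 4 - 6 = -2$)
$\left(\left(\frac{1}{2 + 2} + m{\left(4,-5 \right)} \left(3 + P\right) \left(-5\right)\right) + 51\right)^{2} = \left(\left(\frac{1}{2 + 2} + 4 \left(3 + 4\right) \left(3 - 2\right) \left(-5\right)\right) + 51\right)^{2} = \left(\left(\frac{1}{4} + 4 \cdot 7 \cdot 1 \left(-5\right)\right) + 51\right)^{2} = \left(\left(\frac{1}{4} + 28 \cdot 1 \left(-5\right)\right) + 51\right)^{2} = \left(\left(\frac{1}{4} + 28 \left(-5\right)\right) + 51\right)^{2} = \left(\left(\frac{1}{4} - 140\right) + 51\right)^{2} = \left(- \frac{559}{4} + 51\right)^{2} = \left(- \frac{355}{4}\right)^{2} = \frac{126025}{16}$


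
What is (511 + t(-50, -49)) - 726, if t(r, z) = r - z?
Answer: -216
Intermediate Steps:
(511 + t(-50, -49)) - 726 = (511 + (-50 - 1*(-49))) - 726 = (511 + (-50 + 49)) - 726 = (511 - 1) - 726 = 510 - 726 = -216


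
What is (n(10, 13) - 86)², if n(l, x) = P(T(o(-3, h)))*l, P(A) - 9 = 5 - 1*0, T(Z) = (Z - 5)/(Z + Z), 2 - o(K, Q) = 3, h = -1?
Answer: 2916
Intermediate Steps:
o(K, Q) = -1 (o(K, Q) = 2 - 1*3 = 2 - 3 = -1)
T(Z) = (-5 + Z)/(2*Z) (T(Z) = (-5 + Z)/((2*Z)) = (-5 + Z)*(1/(2*Z)) = (-5 + Z)/(2*Z))
P(A) = 14 (P(A) = 9 + (5 - 1*0) = 9 + (5 + 0) = 9 + 5 = 14)
n(l, x) = 14*l
(n(10, 13) - 86)² = (14*10 - 86)² = (140 - 86)² = 54² = 2916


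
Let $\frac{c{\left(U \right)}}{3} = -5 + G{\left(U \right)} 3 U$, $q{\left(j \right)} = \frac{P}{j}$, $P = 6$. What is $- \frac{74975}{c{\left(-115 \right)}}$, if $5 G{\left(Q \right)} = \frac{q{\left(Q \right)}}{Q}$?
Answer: $\frac{43110625}{8679} \approx 4967.2$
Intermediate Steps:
$q{\left(j \right)} = \frac{6}{j}$
$G{\left(Q \right)} = \frac{6}{5 Q^{2}}$ ($G{\left(Q \right)} = \frac{\frac{6}{Q} \frac{1}{Q}}{5} = \frac{6 \frac{1}{Q^{2}}}{5} = \frac{6}{5 Q^{2}}$)
$c{\left(U \right)} = -15 + \frac{54}{5 U}$ ($c{\left(U \right)} = 3 \left(-5 + \frac{6}{5 U^{2}} \cdot 3 U\right) = 3 \left(-5 + \frac{18}{5 U}\right) = -15 + \frac{54}{5 U}$)
$- \frac{74975}{c{\left(-115 \right)}} = - \frac{74975}{-15 + \frac{54}{5 \left(-115\right)}} = - \frac{74975}{-15 + \frac{54}{5} \left(- \frac{1}{115}\right)} = - \frac{74975}{-15 - \frac{54}{575}} = - \frac{74975}{- \frac{8679}{575}} = \left(-74975\right) \left(- \frac{575}{8679}\right) = \frac{43110625}{8679}$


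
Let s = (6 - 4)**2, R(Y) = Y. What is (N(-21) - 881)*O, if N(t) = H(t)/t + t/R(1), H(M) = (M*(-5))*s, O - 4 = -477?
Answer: 436106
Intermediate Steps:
O = -473 (O = 4 - 477 = -473)
s = 4 (s = 2**2 = 4)
H(M) = -20*M (H(M) = (M*(-5))*4 = -5*M*4 = -20*M)
N(t) = -20 + t (N(t) = (-20*t)/t + t/1 = -20 + t*1 = -20 + t)
(N(-21) - 881)*O = ((-20 - 21) - 881)*(-473) = (-41 - 881)*(-473) = -922*(-473) = 436106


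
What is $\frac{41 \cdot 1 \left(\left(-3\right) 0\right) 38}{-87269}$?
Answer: $0$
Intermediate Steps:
$\frac{41 \cdot 1 \left(\left(-3\right) 0\right) 38}{-87269} = 41 \cdot 1 \cdot 0 \cdot 38 \left(- \frac{1}{87269}\right) = 41 \cdot 0 \cdot 38 \left(- \frac{1}{87269}\right) = 0 \cdot 38 \left(- \frac{1}{87269}\right) = 0 \left(- \frac{1}{87269}\right) = 0$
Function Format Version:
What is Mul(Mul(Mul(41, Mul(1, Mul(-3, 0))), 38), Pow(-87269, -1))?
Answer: 0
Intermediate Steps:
Mul(Mul(Mul(41, Mul(1, Mul(-3, 0))), 38), Pow(-87269, -1)) = Mul(Mul(Mul(41, Mul(1, 0)), 38), Rational(-1, 87269)) = Mul(Mul(Mul(41, 0), 38), Rational(-1, 87269)) = Mul(Mul(0, 38), Rational(-1, 87269)) = Mul(0, Rational(-1, 87269)) = 0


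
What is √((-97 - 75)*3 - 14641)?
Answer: I*√15157 ≈ 123.11*I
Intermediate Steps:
√((-97 - 75)*3 - 14641) = √(-172*3 - 14641) = √(-516 - 14641) = √(-15157) = I*√15157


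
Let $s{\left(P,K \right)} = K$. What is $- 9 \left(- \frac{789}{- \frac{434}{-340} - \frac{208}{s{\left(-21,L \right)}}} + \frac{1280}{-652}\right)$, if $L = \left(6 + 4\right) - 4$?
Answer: $- \frac{541262610}{2775727} \approx -195.0$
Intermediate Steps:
$L = 6$ ($L = 10 - 4 = 6$)
$- 9 \left(- \frac{789}{- \frac{434}{-340} - \frac{208}{s{\left(-21,L \right)}}} + \frac{1280}{-652}\right) = - 9 \left(- \frac{789}{- \frac{434}{-340} - \frac{208}{6}} + \frac{1280}{-652}\right) = - 9 \left(- \frac{789}{\left(-434\right) \left(- \frac{1}{340}\right) - \frac{104}{3}} + 1280 \left(- \frac{1}{652}\right)\right) = - 9 \left(- \frac{789}{\frac{217}{170} - \frac{104}{3}} - \frac{320}{163}\right) = - 9 \left(- \frac{789}{- \frac{17029}{510}} - \frac{320}{163}\right) = - 9 \left(\left(-789\right) \left(- \frac{510}{17029}\right) - \frac{320}{163}\right) = - 9 \left(\frac{402390}{17029} - \frac{320}{163}\right) = \left(-9\right) \frac{60140290}{2775727} = - \frac{541262610}{2775727}$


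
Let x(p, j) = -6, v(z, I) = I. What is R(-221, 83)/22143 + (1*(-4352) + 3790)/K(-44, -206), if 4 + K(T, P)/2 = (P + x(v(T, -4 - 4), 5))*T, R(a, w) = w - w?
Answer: -281/9324 ≈ -0.030137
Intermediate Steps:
R(a, w) = 0
K(T, P) = -8 + 2*T*(-6 + P) (K(T, P) = -8 + 2*((P - 6)*T) = -8 + 2*((-6 + P)*T) = -8 + 2*(T*(-6 + P)) = -8 + 2*T*(-6 + P))
R(-221, 83)/22143 + (1*(-4352) + 3790)/K(-44, -206) = 0/22143 + (1*(-4352) + 3790)/(-8 - 12*(-44) + 2*(-206)*(-44)) = 0*(1/22143) + (-4352 + 3790)/(-8 + 528 + 18128) = 0 - 562/18648 = 0 - 562*1/18648 = 0 - 281/9324 = -281/9324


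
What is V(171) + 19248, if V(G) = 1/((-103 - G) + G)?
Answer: 1982543/103 ≈ 19248.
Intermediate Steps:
V(G) = -1/103 (V(G) = 1/(-103) = -1/103)
V(171) + 19248 = -1/103 + 19248 = 1982543/103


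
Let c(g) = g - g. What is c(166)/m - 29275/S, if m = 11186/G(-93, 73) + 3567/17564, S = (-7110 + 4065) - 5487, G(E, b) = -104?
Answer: 29275/8532 ≈ 3.4312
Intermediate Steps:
c(g) = 0
S = -8532 (S = -3045 - 5487 = -8532)
m = -6128123/57083 (m = 11186/(-104) + 3567/17564 = 11186*(-1/104) + 3567*(1/17564) = -5593/52 + 3567/17564 = -6128123/57083 ≈ -107.35)
c(166)/m - 29275/S = 0/(-6128123/57083) - 29275/(-8532) = 0*(-57083/6128123) - 29275*(-1/8532) = 0 + 29275/8532 = 29275/8532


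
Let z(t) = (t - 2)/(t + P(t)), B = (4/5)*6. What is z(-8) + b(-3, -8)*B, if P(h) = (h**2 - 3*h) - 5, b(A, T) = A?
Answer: -218/15 ≈ -14.533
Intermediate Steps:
P(h) = -5 + h**2 - 3*h
B = 24/5 (B = (4*(1/5))*6 = (4/5)*6 = 24/5 ≈ 4.8000)
z(t) = (-2 + t)/(-5 + t**2 - 2*t) (z(t) = (t - 2)/(t + (-5 + t**2 - 3*t)) = (-2 + t)/(-5 + t**2 - 2*t))
z(-8) + b(-3, -8)*B = (2 - 1*(-8))/(5 - 1*(-8)**2 + 2*(-8)) - 3*24/5 = (2 + 8)/(5 - 1*64 - 16) - 72/5 = 10/(5 - 64 - 16) - 72/5 = 10/(-75) - 72/5 = -1/75*10 - 72/5 = -2/15 - 72/5 = -218/15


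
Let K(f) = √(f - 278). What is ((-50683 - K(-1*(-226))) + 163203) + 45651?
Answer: 158171 - 2*I*√13 ≈ 1.5817e+5 - 7.2111*I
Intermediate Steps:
K(f) = √(-278 + f)
((-50683 - K(-1*(-226))) + 163203) + 45651 = ((-50683 - √(-278 - 1*(-226))) + 163203) + 45651 = ((-50683 - √(-278 + 226)) + 163203) + 45651 = ((-50683 - √(-52)) + 163203) + 45651 = ((-50683 - 2*I*√13) + 163203) + 45651 = (112520 - 2*I*√13) + 45651 = 158171 - 2*I*√13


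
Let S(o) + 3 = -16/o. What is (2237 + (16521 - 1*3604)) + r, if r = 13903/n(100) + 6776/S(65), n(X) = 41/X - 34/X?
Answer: 312652678/1477 ≈ 2.1168e+5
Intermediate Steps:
n(X) = 7/X
S(o) = -3 - 16/o
r = 290270220/1477 (r = 13903/((7/100)) + 6776/(-3 - 16/65) = 13903/((7*(1/100))) + 6776/(-3 - 16*1/65) = 13903/(7/100) + 6776/(-3 - 16/65) = 13903*(100/7) + 6776/(-211/65) = 1390300/7 + 6776*(-65/211) = 1390300/7 - 440440/211 = 290270220/1477 ≈ 1.9653e+5)
(2237 + (16521 - 1*3604)) + r = (2237 + (16521 - 1*3604)) + 290270220/1477 = (2237 + (16521 - 3604)) + 290270220/1477 = (2237 + 12917) + 290270220/1477 = 15154 + 290270220/1477 = 312652678/1477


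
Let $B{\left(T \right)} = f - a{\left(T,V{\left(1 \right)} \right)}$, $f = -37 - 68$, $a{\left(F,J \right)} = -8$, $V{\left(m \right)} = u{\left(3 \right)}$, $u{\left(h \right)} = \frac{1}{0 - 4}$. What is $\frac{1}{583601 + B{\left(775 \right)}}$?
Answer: $\frac{1}{583504} \approx 1.7138 \cdot 10^{-6}$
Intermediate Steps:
$u{\left(h \right)} = - \frac{1}{4}$ ($u{\left(h \right)} = \frac{1}{-4} = - \frac{1}{4}$)
$V{\left(m \right)} = - \frac{1}{4}$
$f = -105$ ($f = -37 - 68 = -105$)
$B{\left(T \right)} = -97$ ($B{\left(T \right)} = -105 - -8 = -105 + 8 = -97$)
$\frac{1}{583601 + B{\left(775 \right)}} = \frac{1}{583601 - 97} = \frac{1}{583504}$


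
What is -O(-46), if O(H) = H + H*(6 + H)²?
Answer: 73646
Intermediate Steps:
-O(-46) = -(-46)*(1 + (6 - 46)²) = -(-46)*(1 + (-40)²) = -(-46)*(1 + 1600) = -(-46)*1601 = -1*(-73646) = 73646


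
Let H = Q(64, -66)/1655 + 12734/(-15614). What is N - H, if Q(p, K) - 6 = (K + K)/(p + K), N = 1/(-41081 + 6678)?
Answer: 343166671658/444506885755 ≈ 0.77202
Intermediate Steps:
N = -1/34403 (N = 1/(-34403) = -1/34403 ≈ -2.9067e-5)
Q(p, K) = 6 + 2*K/(K + p) (Q(p, K) = 6 + (K + K)/(p + K) = 6 + (2*K)/(K + p) = 6 + 2*K/(K + p))
H = -9975281/12920585 (H = (2*(3*64 + 4*(-66))/(-66 + 64))/1655 + 12734/(-15614) = (2*(192 - 264)/(-2))*(1/1655) + 12734*(-1/15614) = (2*(-½)*(-72))*(1/1655) - 6367/7807 = 72*(1/1655) - 6367/7807 = 72/1655 - 6367/7807 = -9975281/12920585 ≈ -0.77205)
N - H = -1/34403 - 1*(-9975281/12920585) = -1/34403 + 9975281/12920585 = 343166671658/444506885755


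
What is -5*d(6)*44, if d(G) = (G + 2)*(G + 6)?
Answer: -21120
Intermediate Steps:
d(G) = (2 + G)*(6 + G)
-5*d(6)*44 = -5*(12 + 6² + 8*6)*44 = -5*(12 + 36 + 48)*44 = -5*96*44 = -480*44 = -21120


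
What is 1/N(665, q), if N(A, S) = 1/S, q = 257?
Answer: 257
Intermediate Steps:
1/N(665, q) = 1/(1/257) = 257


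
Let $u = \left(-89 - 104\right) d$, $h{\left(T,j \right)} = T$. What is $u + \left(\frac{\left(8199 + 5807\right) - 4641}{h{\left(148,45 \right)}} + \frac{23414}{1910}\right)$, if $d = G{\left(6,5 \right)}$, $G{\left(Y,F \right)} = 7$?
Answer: $- \frac{180274129}{141340} \approx -1275.5$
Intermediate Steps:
$d = 7$
$u = -1351$ ($u = \left(-89 - 104\right) 7 = \left(-193\right) 7 = -1351$)
$u + \left(\frac{\left(8199 + 5807\right) - 4641}{h{\left(148,45 \right)}} + \frac{23414}{1910}\right) = -1351 + \left(\frac{\left(8199 + 5807\right) - 4641}{148} + \frac{23414}{1910}\right) = -1351 + \left(\left(14006 - 4641\right) \frac{1}{148} + 23414 \cdot \frac{1}{1910}\right) = -1351 + \left(9365 \cdot \frac{1}{148} + \frac{11707}{955}\right) = -1351 + \left(\frac{9365}{148} + \frac{11707}{955}\right) = -1351 + \frac{10676211}{141340} = - \frac{180274129}{141340}$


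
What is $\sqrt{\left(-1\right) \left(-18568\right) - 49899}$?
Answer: $i \sqrt{31331} \approx 177.01 i$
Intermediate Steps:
$\sqrt{\left(-1\right) \left(-18568\right) - 49899} = \sqrt{18568 - 49899} = \sqrt{-31331} = i \sqrt{31331}$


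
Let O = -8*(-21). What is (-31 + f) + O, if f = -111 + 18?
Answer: 44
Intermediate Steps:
f = -93
O = 168
(-31 + f) + O = (-31 - 93) + 168 = -124 + 168 = 44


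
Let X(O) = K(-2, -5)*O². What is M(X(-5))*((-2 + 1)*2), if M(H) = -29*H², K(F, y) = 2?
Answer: 145000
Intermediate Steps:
X(O) = 2*O²
M(X(-5))*((-2 + 1)*2) = (-29*(2*(-5)²)²)*((-2 + 1)*2) = (-29*(2*25)²)*(-1*2) = -29*50²*(-2) = -29*2500*(-2) = -72500*(-2) = 145000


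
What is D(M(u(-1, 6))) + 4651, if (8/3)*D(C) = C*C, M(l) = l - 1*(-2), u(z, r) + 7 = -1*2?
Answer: 37355/8 ≈ 4669.4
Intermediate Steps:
u(z, r) = -9 (u(z, r) = -7 - 1*2 = -7 - 2 = -9)
M(l) = 2 + l (M(l) = l + 2 = 2 + l)
D(C) = 3*C**2/8 (D(C) = 3*(C*C)/8 = 3*C**2/8)
D(M(u(-1, 6))) + 4651 = 3*(2 - 9)**2/8 + 4651 = (3/8)*(-7)**2 + 4651 = (3/8)*49 + 4651 = 147/8 + 4651 = 37355/8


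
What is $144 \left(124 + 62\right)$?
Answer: $26784$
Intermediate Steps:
$144 \left(124 + 62\right) = 144 \cdot 186 = 26784$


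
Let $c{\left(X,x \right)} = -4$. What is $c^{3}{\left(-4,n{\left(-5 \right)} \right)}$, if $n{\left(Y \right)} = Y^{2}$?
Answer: $-64$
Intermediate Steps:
$c^{3}{\left(-4,n{\left(-5 \right)} \right)} = \left(-4\right)^{3} = -64$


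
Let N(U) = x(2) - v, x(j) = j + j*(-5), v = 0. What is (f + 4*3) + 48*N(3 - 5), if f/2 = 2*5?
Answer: -352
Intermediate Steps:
f = 20 (f = 2*(2*5) = 2*10 = 20)
x(j) = -4*j (x(j) = j - 5*j = -4*j)
N(U) = -8 (N(U) = -4*2 - 1*0 = -8 + 0 = -8)
(f + 4*3) + 48*N(3 - 5) = (20 + 4*3) + 48*(-8) = (20 + 12) - 384 = 32 - 384 = -352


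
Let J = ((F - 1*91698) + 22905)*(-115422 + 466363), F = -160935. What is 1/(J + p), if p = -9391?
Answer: -1/80620983439 ≈ -1.2404e-11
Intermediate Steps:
J = -80620974048 (J = ((-160935 - 1*91698) + 22905)*(-115422 + 466363) = ((-160935 - 91698) + 22905)*350941 = (-252633 + 22905)*350941 = -229728*350941 = -80620974048)
1/(J + p) = 1/(-80620974048 - 9391) = 1/(-80620983439) = -1/80620983439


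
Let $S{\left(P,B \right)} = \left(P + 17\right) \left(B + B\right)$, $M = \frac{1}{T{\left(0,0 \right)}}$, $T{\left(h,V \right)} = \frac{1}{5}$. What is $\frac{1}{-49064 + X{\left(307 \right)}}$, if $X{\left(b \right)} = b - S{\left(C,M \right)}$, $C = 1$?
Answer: $- \frac{1}{48937} \approx -2.0434 \cdot 10^{-5}$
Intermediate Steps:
$T{\left(h,V \right)} = \frac{1}{5}$
$M = 5$ ($M = \frac{1}{\frac{1}{5}} = 5$)
$S{\left(P,B \right)} = 2 B \left(17 + P\right)$ ($S{\left(P,B \right)} = \left(17 + P\right) 2 B = 2 B \left(17 + P\right)$)
$X{\left(b \right)} = -180 + b$ ($X{\left(b \right)} = b - 2 \cdot 5 \left(17 + 1\right) = b - 2 \cdot 5 \cdot 18 = b - 180 = -180 + b$)
$\frac{1}{-49064 + X{\left(307 \right)}} = \frac{1}{-49064 + \left(-180 + 307\right)} = \frac{1}{-49064 + 127} = \frac{1}{-48937} = - \frac{1}{48937}$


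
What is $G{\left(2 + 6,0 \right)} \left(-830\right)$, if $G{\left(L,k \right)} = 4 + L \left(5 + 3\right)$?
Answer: $-56440$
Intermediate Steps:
$G{\left(L,k \right)} = 4 + 8 L$ ($G{\left(L,k \right)} = 4 + L 8 = 4 + 8 L$)
$G{\left(2 + 6,0 \right)} \left(-830\right) = \left(4 + 8 \left(2 + 6\right)\right) \left(-830\right) = \left(4 + 8 \cdot 8\right) \left(-830\right) = \left(4 + 64\right) \left(-830\right) = 68 \left(-830\right) = -56440$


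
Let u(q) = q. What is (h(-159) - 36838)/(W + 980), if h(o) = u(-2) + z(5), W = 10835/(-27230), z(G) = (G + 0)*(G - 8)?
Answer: -200712330/5334913 ≈ -37.622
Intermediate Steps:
z(G) = G*(-8 + G)
W = -2167/5446 (W = 10835*(-1/27230) = -2167/5446 ≈ -0.39791)
h(o) = -17 (h(o) = -2 + 5*(-8 + 5) = -2 + 5*(-3) = -2 - 15 = -17)
(h(-159) - 36838)/(W + 980) = (-17 - 36838)/(-2167/5446 + 980) = -36855/5334913/5446 = -36855*5446/5334913 = -200712330/5334913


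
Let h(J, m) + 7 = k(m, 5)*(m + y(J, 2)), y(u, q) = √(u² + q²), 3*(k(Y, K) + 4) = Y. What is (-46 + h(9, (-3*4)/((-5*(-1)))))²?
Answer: 2299369/625 + 49776*√85/125 ≈ 7350.3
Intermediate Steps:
k(Y, K) = -4 + Y/3
y(u, q) = √(q² + u²)
h(J, m) = -7 + (-4 + m/3)*(m + √(4 + J²)) (h(J, m) = -7 + (-4 + m/3)*(m + √(2² + J²)) = -7 + (-4 + m/3)*(m + √(4 + J²)))
(-46 + h(9, (-3*4)/((-5*(-1)))))² = (-46 + (-7 + ((-3*4)/((-5*(-1))))*(-12 + (-3*4)/((-5*(-1))))/3 + √(4 + 9²)*(-12 + (-3*4)/((-5*(-1))))/3))² = (-46 + (-7 + (-12/5)*(-12 - 12/5)/3 + √(4 + 81)*(-12 - 12/5)/3))² = (-46 + (-7 + (-12*⅕)*(-12 - 12*⅕)/3 + √85*(-12 - 12*⅕)/3))² = (-46 + (-7 + (⅓)*(-12/5)*(-12 - 12/5) + √85*(-12 - 12/5)/3))² = (-46 + (-7 + (⅓)*(-12/5)*(-72/5) + (⅓)*√85*(-72/5)))² = (-46 + (-7 + 288/25 - 24*√85/5))² = (-46 + (113/25 - 24*√85/5))² = (-1037/25 - 24*√85/5)²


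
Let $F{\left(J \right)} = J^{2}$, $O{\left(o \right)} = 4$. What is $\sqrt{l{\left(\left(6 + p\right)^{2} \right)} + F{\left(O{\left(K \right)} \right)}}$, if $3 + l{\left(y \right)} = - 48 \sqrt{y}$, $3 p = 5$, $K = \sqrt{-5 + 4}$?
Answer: $i \sqrt{355} \approx 18.841 i$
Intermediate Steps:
$K = i$ ($K = \sqrt{-1} = i \approx 1.0 i$)
$p = \frac{5}{3}$ ($p = \frac{1}{3} \cdot 5 = \frac{5}{3} \approx 1.6667$)
$l{\left(y \right)} = -3 - 48 \sqrt{y}$
$\sqrt{l{\left(\left(6 + p\right)^{2} \right)} + F{\left(O{\left(K \right)} \right)}} = \sqrt{\left(-3 - 48 \sqrt{\left(6 + \frac{5}{3}\right)^{2}}\right) + 4^{2}} = \sqrt{\left(-3 - 48 \sqrt{\left(\frac{23}{3}\right)^{2}}\right) + 16} = \sqrt{\left(-3 - 48 \sqrt{\frac{529}{9}}\right) + 16} = \sqrt{\left(-3 - 368\right) + 16} = \sqrt{-371 + 16} = \sqrt{-355} = i \sqrt{355}$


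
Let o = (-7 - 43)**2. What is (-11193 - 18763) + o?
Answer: -27456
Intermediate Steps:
o = 2500 (o = (-50)**2 = 2500)
(-11193 - 18763) + o = (-11193 - 18763) + 2500 = -29956 + 2500 = -27456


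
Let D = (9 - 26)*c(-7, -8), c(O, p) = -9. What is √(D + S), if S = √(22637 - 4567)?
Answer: √(153 + √18070) ≈ 16.954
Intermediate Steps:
S = √18070 ≈ 134.42
D = 153 (D = (9 - 26)*(-9) = -17*(-9) = 153)
√(D + S) = √(153 + √18070)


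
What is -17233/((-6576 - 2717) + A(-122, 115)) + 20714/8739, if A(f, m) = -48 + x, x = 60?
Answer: 342845821/81106659 ≈ 4.2271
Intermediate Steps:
A(f, m) = 12 (A(f, m) = -48 + 60 = 12)
-17233/((-6576 - 2717) + A(-122, 115)) + 20714/8739 = -17233/((-6576 - 2717) + 12) + 20714/8739 = -17233/(-9293 + 12) + 20714*(1/8739) = -17233/(-9281) + 20714/8739 = -17233*(-1/9281) + 20714/8739 = 17233/9281 + 20714/8739 = 342845821/81106659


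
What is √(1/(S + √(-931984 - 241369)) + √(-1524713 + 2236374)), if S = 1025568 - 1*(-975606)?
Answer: √((1 + √711661*(2001174 + I*√1173353))/(2001174 + I*√1173353)) ≈ 29.045 - 0.e-12*I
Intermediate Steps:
S = 2001174 (S = 1025568 + 975606 = 2001174)
√(1/(S + √(-931984 - 241369)) + √(-1524713 + 2236374)) = √(1/(2001174 + √(-931984 - 241369)) + √(-1524713 + 2236374)) = √(1/(2001174 + √(-1173353)) + √711661) = √(1/(2001174 + I*√1173353) + √711661) = √(√711661 + 1/(2001174 + I*√1173353))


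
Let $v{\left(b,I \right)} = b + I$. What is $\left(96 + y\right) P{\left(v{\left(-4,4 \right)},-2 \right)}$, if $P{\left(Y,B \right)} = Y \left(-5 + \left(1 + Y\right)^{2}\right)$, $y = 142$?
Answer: $0$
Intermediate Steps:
$v{\left(b,I \right)} = I + b$
$\left(96 + y\right) P{\left(v{\left(-4,4 \right)},-2 \right)} = \left(96 + 142\right) \left(4 - 4\right) \left(-5 + \left(1 + \left(4 - 4\right)\right)^{2}\right) = 238 \cdot 0 \left(-5 + \left(1 + 0\right)^{2}\right) = 238 \cdot 0 \left(-5 + 1^{2}\right) = 238 \cdot 0 \left(-5 + 1\right) = 238 \cdot 0 \left(-4\right) = 238 \cdot 0 = 0$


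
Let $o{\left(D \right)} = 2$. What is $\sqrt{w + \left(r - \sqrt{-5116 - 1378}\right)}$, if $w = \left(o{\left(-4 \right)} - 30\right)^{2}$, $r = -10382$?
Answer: $\sqrt{-9598 - i \sqrt{6494}} \approx 0.4113 - 97.97 i$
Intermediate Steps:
$w = 784$ ($w = \left(2 - 30\right)^{2} = \left(-28\right)^{2} = 784$)
$\sqrt{w + \left(r - \sqrt{-5116 - 1378}\right)} = \sqrt{784 - \left(10382 + \sqrt{-5116 - 1378}\right)} = \sqrt{784 - \left(10382 + \sqrt{-6494}\right)} = \sqrt{784 - \left(10382 + i \sqrt{6494}\right)} = \sqrt{-9598 - i \sqrt{6494}}$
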